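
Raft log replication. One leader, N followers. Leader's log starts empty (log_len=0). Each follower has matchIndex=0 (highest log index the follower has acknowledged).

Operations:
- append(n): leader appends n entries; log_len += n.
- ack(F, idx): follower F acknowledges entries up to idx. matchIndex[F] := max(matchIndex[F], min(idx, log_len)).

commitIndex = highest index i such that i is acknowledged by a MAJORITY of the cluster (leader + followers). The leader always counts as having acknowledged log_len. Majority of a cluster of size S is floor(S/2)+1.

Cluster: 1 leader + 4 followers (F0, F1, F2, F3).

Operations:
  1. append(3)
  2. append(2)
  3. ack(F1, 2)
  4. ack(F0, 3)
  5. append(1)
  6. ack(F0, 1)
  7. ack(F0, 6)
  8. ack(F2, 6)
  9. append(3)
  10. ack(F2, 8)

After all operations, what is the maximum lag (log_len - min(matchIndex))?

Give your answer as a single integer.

Op 1: append 3 -> log_len=3
Op 2: append 2 -> log_len=5
Op 3: F1 acks idx 2 -> match: F0=0 F1=2 F2=0 F3=0; commitIndex=0
Op 4: F0 acks idx 3 -> match: F0=3 F1=2 F2=0 F3=0; commitIndex=2
Op 5: append 1 -> log_len=6
Op 6: F0 acks idx 1 -> match: F0=3 F1=2 F2=0 F3=0; commitIndex=2
Op 7: F0 acks idx 6 -> match: F0=6 F1=2 F2=0 F3=0; commitIndex=2
Op 8: F2 acks idx 6 -> match: F0=6 F1=2 F2=6 F3=0; commitIndex=6
Op 9: append 3 -> log_len=9
Op 10: F2 acks idx 8 -> match: F0=6 F1=2 F2=8 F3=0; commitIndex=6

Answer: 9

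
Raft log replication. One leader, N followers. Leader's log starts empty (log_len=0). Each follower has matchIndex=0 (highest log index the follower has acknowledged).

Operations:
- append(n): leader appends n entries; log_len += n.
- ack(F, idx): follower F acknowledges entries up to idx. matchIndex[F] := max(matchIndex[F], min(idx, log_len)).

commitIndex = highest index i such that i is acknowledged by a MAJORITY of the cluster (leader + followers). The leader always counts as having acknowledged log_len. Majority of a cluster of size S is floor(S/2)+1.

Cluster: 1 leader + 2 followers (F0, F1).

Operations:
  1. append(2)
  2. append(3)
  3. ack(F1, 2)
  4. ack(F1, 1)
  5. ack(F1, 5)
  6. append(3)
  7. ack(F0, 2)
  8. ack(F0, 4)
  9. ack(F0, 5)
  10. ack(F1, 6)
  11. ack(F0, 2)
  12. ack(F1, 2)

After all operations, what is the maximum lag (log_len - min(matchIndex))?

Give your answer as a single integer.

Op 1: append 2 -> log_len=2
Op 2: append 3 -> log_len=5
Op 3: F1 acks idx 2 -> match: F0=0 F1=2; commitIndex=2
Op 4: F1 acks idx 1 -> match: F0=0 F1=2; commitIndex=2
Op 5: F1 acks idx 5 -> match: F0=0 F1=5; commitIndex=5
Op 6: append 3 -> log_len=8
Op 7: F0 acks idx 2 -> match: F0=2 F1=5; commitIndex=5
Op 8: F0 acks idx 4 -> match: F0=4 F1=5; commitIndex=5
Op 9: F0 acks idx 5 -> match: F0=5 F1=5; commitIndex=5
Op 10: F1 acks idx 6 -> match: F0=5 F1=6; commitIndex=6
Op 11: F0 acks idx 2 -> match: F0=5 F1=6; commitIndex=6
Op 12: F1 acks idx 2 -> match: F0=5 F1=6; commitIndex=6

Answer: 3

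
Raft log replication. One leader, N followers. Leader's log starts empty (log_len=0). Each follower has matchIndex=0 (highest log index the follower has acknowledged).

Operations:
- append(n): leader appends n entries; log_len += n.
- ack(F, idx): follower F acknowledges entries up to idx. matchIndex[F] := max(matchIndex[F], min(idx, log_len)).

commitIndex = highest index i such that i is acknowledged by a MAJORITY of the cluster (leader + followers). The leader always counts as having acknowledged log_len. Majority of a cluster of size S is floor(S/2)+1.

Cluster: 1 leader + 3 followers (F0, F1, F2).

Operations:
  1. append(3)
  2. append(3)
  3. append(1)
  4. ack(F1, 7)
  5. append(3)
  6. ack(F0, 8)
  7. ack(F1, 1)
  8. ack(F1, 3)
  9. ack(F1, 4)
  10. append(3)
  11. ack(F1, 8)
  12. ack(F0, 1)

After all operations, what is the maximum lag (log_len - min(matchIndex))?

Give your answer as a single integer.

Answer: 13

Derivation:
Op 1: append 3 -> log_len=3
Op 2: append 3 -> log_len=6
Op 3: append 1 -> log_len=7
Op 4: F1 acks idx 7 -> match: F0=0 F1=7 F2=0; commitIndex=0
Op 5: append 3 -> log_len=10
Op 6: F0 acks idx 8 -> match: F0=8 F1=7 F2=0; commitIndex=7
Op 7: F1 acks idx 1 -> match: F0=8 F1=7 F2=0; commitIndex=7
Op 8: F1 acks idx 3 -> match: F0=8 F1=7 F2=0; commitIndex=7
Op 9: F1 acks idx 4 -> match: F0=8 F1=7 F2=0; commitIndex=7
Op 10: append 3 -> log_len=13
Op 11: F1 acks idx 8 -> match: F0=8 F1=8 F2=0; commitIndex=8
Op 12: F0 acks idx 1 -> match: F0=8 F1=8 F2=0; commitIndex=8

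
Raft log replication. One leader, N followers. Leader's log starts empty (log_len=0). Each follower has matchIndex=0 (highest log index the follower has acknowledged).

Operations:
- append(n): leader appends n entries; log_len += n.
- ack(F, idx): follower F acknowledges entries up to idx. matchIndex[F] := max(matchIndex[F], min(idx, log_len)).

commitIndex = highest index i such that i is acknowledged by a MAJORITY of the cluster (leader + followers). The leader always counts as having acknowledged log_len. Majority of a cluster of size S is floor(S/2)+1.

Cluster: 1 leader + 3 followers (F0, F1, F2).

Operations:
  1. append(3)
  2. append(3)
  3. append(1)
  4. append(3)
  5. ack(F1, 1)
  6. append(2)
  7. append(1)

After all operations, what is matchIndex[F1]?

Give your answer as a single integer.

Answer: 1

Derivation:
Op 1: append 3 -> log_len=3
Op 2: append 3 -> log_len=6
Op 3: append 1 -> log_len=7
Op 4: append 3 -> log_len=10
Op 5: F1 acks idx 1 -> match: F0=0 F1=1 F2=0; commitIndex=0
Op 6: append 2 -> log_len=12
Op 7: append 1 -> log_len=13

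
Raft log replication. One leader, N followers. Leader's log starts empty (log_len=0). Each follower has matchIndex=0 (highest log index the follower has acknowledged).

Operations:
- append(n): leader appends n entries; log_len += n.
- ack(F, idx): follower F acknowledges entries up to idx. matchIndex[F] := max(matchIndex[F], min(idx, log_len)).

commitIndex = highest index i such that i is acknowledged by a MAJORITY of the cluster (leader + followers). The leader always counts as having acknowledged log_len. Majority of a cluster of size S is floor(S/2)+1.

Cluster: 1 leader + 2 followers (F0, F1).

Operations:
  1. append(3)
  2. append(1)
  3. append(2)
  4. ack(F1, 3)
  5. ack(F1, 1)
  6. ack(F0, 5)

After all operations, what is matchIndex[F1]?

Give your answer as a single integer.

Op 1: append 3 -> log_len=3
Op 2: append 1 -> log_len=4
Op 3: append 2 -> log_len=6
Op 4: F1 acks idx 3 -> match: F0=0 F1=3; commitIndex=3
Op 5: F1 acks idx 1 -> match: F0=0 F1=3; commitIndex=3
Op 6: F0 acks idx 5 -> match: F0=5 F1=3; commitIndex=5

Answer: 3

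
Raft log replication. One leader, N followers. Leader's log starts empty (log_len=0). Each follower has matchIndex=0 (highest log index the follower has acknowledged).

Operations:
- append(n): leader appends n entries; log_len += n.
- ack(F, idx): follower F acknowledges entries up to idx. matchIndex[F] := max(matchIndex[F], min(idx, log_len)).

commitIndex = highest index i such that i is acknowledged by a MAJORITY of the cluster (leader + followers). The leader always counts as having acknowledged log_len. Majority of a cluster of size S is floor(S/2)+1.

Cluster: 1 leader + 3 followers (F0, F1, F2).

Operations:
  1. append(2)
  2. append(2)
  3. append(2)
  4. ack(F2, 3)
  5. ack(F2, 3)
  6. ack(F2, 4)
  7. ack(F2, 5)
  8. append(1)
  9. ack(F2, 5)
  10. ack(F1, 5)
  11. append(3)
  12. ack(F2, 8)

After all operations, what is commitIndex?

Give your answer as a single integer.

Op 1: append 2 -> log_len=2
Op 2: append 2 -> log_len=4
Op 3: append 2 -> log_len=6
Op 4: F2 acks idx 3 -> match: F0=0 F1=0 F2=3; commitIndex=0
Op 5: F2 acks idx 3 -> match: F0=0 F1=0 F2=3; commitIndex=0
Op 6: F2 acks idx 4 -> match: F0=0 F1=0 F2=4; commitIndex=0
Op 7: F2 acks idx 5 -> match: F0=0 F1=0 F2=5; commitIndex=0
Op 8: append 1 -> log_len=7
Op 9: F2 acks idx 5 -> match: F0=0 F1=0 F2=5; commitIndex=0
Op 10: F1 acks idx 5 -> match: F0=0 F1=5 F2=5; commitIndex=5
Op 11: append 3 -> log_len=10
Op 12: F2 acks idx 8 -> match: F0=0 F1=5 F2=8; commitIndex=5

Answer: 5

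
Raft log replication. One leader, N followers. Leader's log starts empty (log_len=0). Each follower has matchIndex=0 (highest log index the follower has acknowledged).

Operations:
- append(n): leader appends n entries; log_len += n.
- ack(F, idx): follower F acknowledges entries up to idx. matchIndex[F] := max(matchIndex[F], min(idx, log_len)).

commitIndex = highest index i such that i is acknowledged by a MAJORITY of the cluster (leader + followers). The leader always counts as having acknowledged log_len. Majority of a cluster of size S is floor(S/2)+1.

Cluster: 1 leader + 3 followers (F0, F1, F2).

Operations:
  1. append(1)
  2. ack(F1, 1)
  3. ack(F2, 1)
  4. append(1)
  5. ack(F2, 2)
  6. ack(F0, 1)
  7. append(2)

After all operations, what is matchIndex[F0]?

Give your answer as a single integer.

Answer: 1

Derivation:
Op 1: append 1 -> log_len=1
Op 2: F1 acks idx 1 -> match: F0=0 F1=1 F2=0; commitIndex=0
Op 3: F2 acks idx 1 -> match: F0=0 F1=1 F2=1; commitIndex=1
Op 4: append 1 -> log_len=2
Op 5: F2 acks idx 2 -> match: F0=0 F1=1 F2=2; commitIndex=1
Op 6: F0 acks idx 1 -> match: F0=1 F1=1 F2=2; commitIndex=1
Op 7: append 2 -> log_len=4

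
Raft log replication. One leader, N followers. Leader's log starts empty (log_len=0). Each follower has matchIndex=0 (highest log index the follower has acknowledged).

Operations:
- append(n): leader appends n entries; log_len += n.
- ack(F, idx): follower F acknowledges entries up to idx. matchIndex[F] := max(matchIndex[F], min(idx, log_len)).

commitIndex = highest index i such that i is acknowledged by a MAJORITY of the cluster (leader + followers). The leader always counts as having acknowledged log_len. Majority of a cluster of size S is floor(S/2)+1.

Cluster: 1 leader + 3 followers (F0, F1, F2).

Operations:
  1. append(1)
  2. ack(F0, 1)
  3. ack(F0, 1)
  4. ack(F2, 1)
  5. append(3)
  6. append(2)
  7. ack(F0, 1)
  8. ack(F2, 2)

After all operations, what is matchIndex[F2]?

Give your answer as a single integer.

Answer: 2

Derivation:
Op 1: append 1 -> log_len=1
Op 2: F0 acks idx 1 -> match: F0=1 F1=0 F2=0; commitIndex=0
Op 3: F0 acks idx 1 -> match: F0=1 F1=0 F2=0; commitIndex=0
Op 4: F2 acks idx 1 -> match: F0=1 F1=0 F2=1; commitIndex=1
Op 5: append 3 -> log_len=4
Op 6: append 2 -> log_len=6
Op 7: F0 acks idx 1 -> match: F0=1 F1=0 F2=1; commitIndex=1
Op 8: F2 acks idx 2 -> match: F0=1 F1=0 F2=2; commitIndex=1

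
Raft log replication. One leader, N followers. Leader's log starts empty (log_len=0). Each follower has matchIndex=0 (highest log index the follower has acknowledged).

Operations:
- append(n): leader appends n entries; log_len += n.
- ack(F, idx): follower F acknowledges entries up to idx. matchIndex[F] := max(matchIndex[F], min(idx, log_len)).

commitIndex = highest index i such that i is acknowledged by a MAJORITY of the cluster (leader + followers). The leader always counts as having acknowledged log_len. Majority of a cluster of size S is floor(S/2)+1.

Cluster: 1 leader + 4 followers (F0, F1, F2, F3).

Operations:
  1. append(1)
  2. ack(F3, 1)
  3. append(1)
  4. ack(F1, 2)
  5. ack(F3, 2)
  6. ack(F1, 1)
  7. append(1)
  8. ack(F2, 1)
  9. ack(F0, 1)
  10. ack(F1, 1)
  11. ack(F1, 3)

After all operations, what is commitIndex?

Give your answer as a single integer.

Answer: 2

Derivation:
Op 1: append 1 -> log_len=1
Op 2: F3 acks idx 1 -> match: F0=0 F1=0 F2=0 F3=1; commitIndex=0
Op 3: append 1 -> log_len=2
Op 4: F1 acks idx 2 -> match: F0=0 F1=2 F2=0 F3=1; commitIndex=1
Op 5: F3 acks idx 2 -> match: F0=0 F1=2 F2=0 F3=2; commitIndex=2
Op 6: F1 acks idx 1 -> match: F0=0 F1=2 F2=0 F3=2; commitIndex=2
Op 7: append 1 -> log_len=3
Op 8: F2 acks idx 1 -> match: F0=0 F1=2 F2=1 F3=2; commitIndex=2
Op 9: F0 acks idx 1 -> match: F0=1 F1=2 F2=1 F3=2; commitIndex=2
Op 10: F1 acks idx 1 -> match: F0=1 F1=2 F2=1 F3=2; commitIndex=2
Op 11: F1 acks idx 3 -> match: F0=1 F1=3 F2=1 F3=2; commitIndex=2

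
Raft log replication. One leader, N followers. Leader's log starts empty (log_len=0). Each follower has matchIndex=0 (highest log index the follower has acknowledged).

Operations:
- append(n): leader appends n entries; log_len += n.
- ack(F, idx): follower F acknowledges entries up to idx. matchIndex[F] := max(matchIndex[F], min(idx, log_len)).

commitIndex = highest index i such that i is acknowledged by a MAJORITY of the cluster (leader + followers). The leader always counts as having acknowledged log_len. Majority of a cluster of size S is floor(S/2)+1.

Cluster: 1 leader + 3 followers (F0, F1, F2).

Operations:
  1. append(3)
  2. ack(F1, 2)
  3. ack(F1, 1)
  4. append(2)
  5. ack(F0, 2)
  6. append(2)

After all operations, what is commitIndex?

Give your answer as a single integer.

Answer: 2

Derivation:
Op 1: append 3 -> log_len=3
Op 2: F1 acks idx 2 -> match: F0=0 F1=2 F2=0; commitIndex=0
Op 3: F1 acks idx 1 -> match: F0=0 F1=2 F2=0; commitIndex=0
Op 4: append 2 -> log_len=5
Op 5: F0 acks idx 2 -> match: F0=2 F1=2 F2=0; commitIndex=2
Op 6: append 2 -> log_len=7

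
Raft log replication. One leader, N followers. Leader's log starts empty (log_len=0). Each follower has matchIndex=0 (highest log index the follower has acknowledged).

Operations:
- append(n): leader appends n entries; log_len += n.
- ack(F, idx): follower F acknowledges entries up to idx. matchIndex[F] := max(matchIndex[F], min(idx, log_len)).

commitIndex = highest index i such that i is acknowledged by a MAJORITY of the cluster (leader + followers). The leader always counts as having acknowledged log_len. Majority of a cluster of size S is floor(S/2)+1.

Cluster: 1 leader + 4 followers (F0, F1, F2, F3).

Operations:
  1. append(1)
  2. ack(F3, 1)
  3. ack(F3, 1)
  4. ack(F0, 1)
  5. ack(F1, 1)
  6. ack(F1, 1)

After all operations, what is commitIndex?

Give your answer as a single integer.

Op 1: append 1 -> log_len=1
Op 2: F3 acks idx 1 -> match: F0=0 F1=0 F2=0 F3=1; commitIndex=0
Op 3: F3 acks idx 1 -> match: F0=0 F1=0 F2=0 F3=1; commitIndex=0
Op 4: F0 acks idx 1 -> match: F0=1 F1=0 F2=0 F3=1; commitIndex=1
Op 5: F1 acks idx 1 -> match: F0=1 F1=1 F2=0 F3=1; commitIndex=1
Op 6: F1 acks idx 1 -> match: F0=1 F1=1 F2=0 F3=1; commitIndex=1

Answer: 1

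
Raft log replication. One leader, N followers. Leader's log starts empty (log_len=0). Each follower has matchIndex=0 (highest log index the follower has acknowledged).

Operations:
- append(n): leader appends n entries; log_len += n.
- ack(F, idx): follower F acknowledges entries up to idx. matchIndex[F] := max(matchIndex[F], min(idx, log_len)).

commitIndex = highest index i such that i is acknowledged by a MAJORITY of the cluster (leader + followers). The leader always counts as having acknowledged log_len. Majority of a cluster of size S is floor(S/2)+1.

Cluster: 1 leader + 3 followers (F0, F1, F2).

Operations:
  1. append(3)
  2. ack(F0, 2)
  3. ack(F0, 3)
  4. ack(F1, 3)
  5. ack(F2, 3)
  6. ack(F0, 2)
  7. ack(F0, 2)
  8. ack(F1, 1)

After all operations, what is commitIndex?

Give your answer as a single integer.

Answer: 3

Derivation:
Op 1: append 3 -> log_len=3
Op 2: F0 acks idx 2 -> match: F0=2 F1=0 F2=0; commitIndex=0
Op 3: F0 acks idx 3 -> match: F0=3 F1=0 F2=0; commitIndex=0
Op 4: F1 acks idx 3 -> match: F0=3 F1=3 F2=0; commitIndex=3
Op 5: F2 acks idx 3 -> match: F0=3 F1=3 F2=3; commitIndex=3
Op 6: F0 acks idx 2 -> match: F0=3 F1=3 F2=3; commitIndex=3
Op 7: F0 acks idx 2 -> match: F0=3 F1=3 F2=3; commitIndex=3
Op 8: F1 acks idx 1 -> match: F0=3 F1=3 F2=3; commitIndex=3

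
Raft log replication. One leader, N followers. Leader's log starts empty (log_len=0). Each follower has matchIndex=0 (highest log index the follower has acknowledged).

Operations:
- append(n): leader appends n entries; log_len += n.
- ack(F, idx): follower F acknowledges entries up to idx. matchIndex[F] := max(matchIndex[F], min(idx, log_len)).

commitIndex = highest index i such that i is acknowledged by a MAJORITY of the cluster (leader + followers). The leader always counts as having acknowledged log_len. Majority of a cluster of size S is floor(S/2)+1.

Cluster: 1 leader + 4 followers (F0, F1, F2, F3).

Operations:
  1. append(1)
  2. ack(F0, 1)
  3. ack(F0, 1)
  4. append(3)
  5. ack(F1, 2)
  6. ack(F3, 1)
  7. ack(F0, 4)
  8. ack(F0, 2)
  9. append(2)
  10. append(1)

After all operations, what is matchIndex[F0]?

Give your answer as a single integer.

Answer: 4

Derivation:
Op 1: append 1 -> log_len=1
Op 2: F0 acks idx 1 -> match: F0=1 F1=0 F2=0 F3=0; commitIndex=0
Op 3: F0 acks idx 1 -> match: F0=1 F1=0 F2=0 F3=0; commitIndex=0
Op 4: append 3 -> log_len=4
Op 5: F1 acks idx 2 -> match: F0=1 F1=2 F2=0 F3=0; commitIndex=1
Op 6: F3 acks idx 1 -> match: F0=1 F1=2 F2=0 F3=1; commitIndex=1
Op 7: F0 acks idx 4 -> match: F0=4 F1=2 F2=0 F3=1; commitIndex=2
Op 8: F0 acks idx 2 -> match: F0=4 F1=2 F2=0 F3=1; commitIndex=2
Op 9: append 2 -> log_len=6
Op 10: append 1 -> log_len=7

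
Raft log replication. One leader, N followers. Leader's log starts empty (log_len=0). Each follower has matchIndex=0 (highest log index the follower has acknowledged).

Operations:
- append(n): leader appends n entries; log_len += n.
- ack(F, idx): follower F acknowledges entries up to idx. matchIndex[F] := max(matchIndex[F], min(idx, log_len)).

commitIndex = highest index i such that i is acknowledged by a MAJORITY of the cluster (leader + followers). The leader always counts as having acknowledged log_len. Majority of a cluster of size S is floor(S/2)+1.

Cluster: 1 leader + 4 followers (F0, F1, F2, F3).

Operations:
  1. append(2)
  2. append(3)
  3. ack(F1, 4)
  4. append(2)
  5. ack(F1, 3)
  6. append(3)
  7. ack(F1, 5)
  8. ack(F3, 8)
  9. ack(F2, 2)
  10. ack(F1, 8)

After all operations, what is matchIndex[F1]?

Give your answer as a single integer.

Op 1: append 2 -> log_len=2
Op 2: append 3 -> log_len=5
Op 3: F1 acks idx 4 -> match: F0=0 F1=4 F2=0 F3=0; commitIndex=0
Op 4: append 2 -> log_len=7
Op 5: F1 acks idx 3 -> match: F0=0 F1=4 F2=0 F3=0; commitIndex=0
Op 6: append 3 -> log_len=10
Op 7: F1 acks idx 5 -> match: F0=0 F1=5 F2=0 F3=0; commitIndex=0
Op 8: F3 acks idx 8 -> match: F0=0 F1=5 F2=0 F3=8; commitIndex=5
Op 9: F2 acks idx 2 -> match: F0=0 F1=5 F2=2 F3=8; commitIndex=5
Op 10: F1 acks idx 8 -> match: F0=0 F1=8 F2=2 F3=8; commitIndex=8

Answer: 8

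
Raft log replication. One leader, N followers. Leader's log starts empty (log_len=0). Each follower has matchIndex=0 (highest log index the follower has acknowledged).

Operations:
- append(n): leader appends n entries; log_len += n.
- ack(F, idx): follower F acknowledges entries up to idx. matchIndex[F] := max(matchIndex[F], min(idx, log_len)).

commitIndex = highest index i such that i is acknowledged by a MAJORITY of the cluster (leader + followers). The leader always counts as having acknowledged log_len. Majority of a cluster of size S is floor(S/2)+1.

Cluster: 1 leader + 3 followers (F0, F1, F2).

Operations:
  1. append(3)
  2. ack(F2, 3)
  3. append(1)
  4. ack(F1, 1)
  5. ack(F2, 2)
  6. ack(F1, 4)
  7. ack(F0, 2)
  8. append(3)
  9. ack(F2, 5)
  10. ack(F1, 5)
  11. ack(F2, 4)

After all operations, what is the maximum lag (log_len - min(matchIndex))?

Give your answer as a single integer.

Op 1: append 3 -> log_len=3
Op 2: F2 acks idx 3 -> match: F0=0 F1=0 F2=3; commitIndex=0
Op 3: append 1 -> log_len=4
Op 4: F1 acks idx 1 -> match: F0=0 F1=1 F2=3; commitIndex=1
Op 5: F2 acks idx 2 -> match: F0=0 F1=1 F2=3; commitIndex=1
Op 6: F1 acks idx 4 -> match: F0=0 F1=4 F2=3; commitIndex=3
Op 7: F0 acks idx 2 -> match: F0=2 F1=4 F2=3; commitIndex=3
Op 8: append 3 -> log_len=7
Op 9: F2 acks idx 5 -> match: F0=2 F1=4 F2=5; commitIndex=4
Op 10: F1 acks idx 5 -> match: F0=2 F1=5 F2=5; commitIndex=5
Op 11: F2 acks idx 4 -> match: F0=2 F1=5 F2=5; commitIndex=5

Answer: 5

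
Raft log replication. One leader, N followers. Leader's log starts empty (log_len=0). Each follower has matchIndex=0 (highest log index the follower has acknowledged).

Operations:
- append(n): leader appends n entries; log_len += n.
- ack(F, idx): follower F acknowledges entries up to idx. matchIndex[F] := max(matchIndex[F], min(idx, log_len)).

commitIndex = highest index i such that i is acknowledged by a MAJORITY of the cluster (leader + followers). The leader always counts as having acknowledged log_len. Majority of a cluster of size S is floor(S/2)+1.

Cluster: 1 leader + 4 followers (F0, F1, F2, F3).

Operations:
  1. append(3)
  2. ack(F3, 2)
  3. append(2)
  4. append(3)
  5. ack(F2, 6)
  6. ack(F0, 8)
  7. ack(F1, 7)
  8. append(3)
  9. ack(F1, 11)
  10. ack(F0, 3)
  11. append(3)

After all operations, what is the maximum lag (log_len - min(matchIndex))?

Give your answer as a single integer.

Op 1: append 3 -> log_len=3
Op 2: F3 acks idx 2 -> match: F0=0 F1=0 F2=0 F3=2; commitIndex=0
Op 3: append 2 -> log_len=5
Op 4: append 3 -> log_len=8
Op 5: F2 acks idx 6 -> match: F0=0 F1=0 F2=6 F3=2; commitIndex=2
Op 6: F0 acks idx 8 -> match: F0=8 F1=0 F2=6 F3=2; commitIndex=6
Op 7: F1 acks idx 7 -> match: F0=8 F1=7 F2=6 F3=2; commitIndex=7
Op 8: append 3 -> log_len=11
Op 9: F1 acks idx 11 -> match: F0=8 F1=11 F2=6 F3=2; commitIndex=8
Op 10: F0 acks idx 3 -> match: F0=8 F1=11 F2=6 F3=2; commitIndex=8
Op 11: append 3 -> log_len=14

Answer: 12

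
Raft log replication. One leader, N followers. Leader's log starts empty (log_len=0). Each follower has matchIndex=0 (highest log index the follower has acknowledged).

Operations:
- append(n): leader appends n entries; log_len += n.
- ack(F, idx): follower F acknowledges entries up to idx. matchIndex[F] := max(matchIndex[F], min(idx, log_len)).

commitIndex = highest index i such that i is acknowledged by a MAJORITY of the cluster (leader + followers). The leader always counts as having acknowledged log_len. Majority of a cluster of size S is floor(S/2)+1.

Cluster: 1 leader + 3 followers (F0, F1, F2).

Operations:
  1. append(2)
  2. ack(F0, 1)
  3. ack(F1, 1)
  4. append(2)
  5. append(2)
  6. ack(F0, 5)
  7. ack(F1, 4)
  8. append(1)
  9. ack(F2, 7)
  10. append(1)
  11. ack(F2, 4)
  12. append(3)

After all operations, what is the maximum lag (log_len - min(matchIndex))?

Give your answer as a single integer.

Answer: 7

Derivation:
Op 1: append 2 -> log_len=2
Op 2: F0 acks idx 1 -> match: F0=1 F1=0 F2=0; commitIndex=0
Op 3: F1 acks idx 1 -> match: F0=1 F1=1 F2=0; commitIndex=1
Op 4: append 2 -> log_len=4
Op 5: append 2 -> log_len=6
Op 6: F0 acks idx 5 -> match: F0=5 F1=1 F2=0; commitIndex=1
Op 7: F1 acks idx 4 -> match: F0=5 F1=4 F2=0; commitIndex=4
Op 8: append 1 -> log_len=7
Op 9: F2 acks idx 7 -> match: F0=5 F1=4 F2=7; commitIndex=5
Op 10: append 1 -> log_len=8
Op 11: F2 acks idx 4 -> match: F0=5 F1=4 F2=7; commitIndex=5
Op 12: append 3 -> log_len=11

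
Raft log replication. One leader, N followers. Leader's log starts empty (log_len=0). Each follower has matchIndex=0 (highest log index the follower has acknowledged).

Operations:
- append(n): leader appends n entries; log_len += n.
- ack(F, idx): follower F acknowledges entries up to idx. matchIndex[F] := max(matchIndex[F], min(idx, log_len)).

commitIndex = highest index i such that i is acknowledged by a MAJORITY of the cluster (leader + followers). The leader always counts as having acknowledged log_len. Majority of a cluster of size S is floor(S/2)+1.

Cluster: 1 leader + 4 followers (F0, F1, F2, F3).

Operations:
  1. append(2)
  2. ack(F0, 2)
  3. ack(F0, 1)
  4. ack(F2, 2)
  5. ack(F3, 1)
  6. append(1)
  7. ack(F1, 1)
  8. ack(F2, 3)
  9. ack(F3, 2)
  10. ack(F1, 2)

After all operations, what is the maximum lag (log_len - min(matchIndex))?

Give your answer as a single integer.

Answer: 1

Derivation:
Op 1: append 2 -> log_len=2
Op 2: F0 acks idx 2 -> match: F0=2 F1=0 F2=0 F3=0; commitIndex=0
Op 3: F0 acks idx 1 -> match: F0=2 F1=0 F2=0 F3=0; commitIndex=0
Op 4: F2 acks idx 2 -> match: F0=2 F1=0 F2=2 F3=0; commitIndex=2
Op 5: F3 acks idx 1 -> match: F0=2 F1=0 F2=2 F3=1; commitIndex=2
Op 6: append 1 -> log_len=3
Op 7: F1 acks idx 1 -> match: F0=2 F1=1 F2=2 F3=1; commitIndex=2
Op 8: F2 acks idx 3 -> match: F0=2 F1=1 F2=3 F3=1; commitIndex=2
Op 9: F3 acks idx 2 -> match: F0=2 F1=1 F2=3 F3=2; commitIndex=2
Op 10: F1 acks idx 2 -> match: F0=2 F1=2 F2=3 F3=2; commitIndex=2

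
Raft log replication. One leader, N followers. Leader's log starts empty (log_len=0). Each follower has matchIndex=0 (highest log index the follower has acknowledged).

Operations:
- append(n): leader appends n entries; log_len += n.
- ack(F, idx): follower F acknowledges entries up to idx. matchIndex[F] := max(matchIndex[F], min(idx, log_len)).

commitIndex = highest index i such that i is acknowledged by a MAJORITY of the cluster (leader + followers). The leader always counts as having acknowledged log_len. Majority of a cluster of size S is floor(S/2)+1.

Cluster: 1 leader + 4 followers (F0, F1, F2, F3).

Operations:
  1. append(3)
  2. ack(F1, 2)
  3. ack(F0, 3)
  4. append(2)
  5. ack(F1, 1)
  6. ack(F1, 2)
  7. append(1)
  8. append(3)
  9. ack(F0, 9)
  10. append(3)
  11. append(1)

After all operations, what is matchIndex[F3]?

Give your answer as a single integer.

Answer: 0

Derivation:
Op 1: append 3 -> log_len=3
Op 2: F1 acks idx 2 -> match: F0=0 F1=2 F2=0 F3=0; commitIndex=0
Op 3: F0 acks idx 3 -> match: F0=3 F1=2 F2=0 F3=0; commitIndex=2
Op 4: append 2 -> log_len=5
Op 5: F1 acks idx 1 -> match: F0=3 F1=2 F2=0 F3=0; commitIndex=2
Op 6: F1 acks idx 2 -> match: F0=3 F1=2 F2=0 F3=0; commitIndex=2
Op 7: append 1 -> log_len=6
Op 8: append 3 -> log_len=9
Op 9: F0 acks idx 9 -> match: F0=9 F1=2 F2=0 F3=0; commitIndex=2
Op 10: append 3 -> log_len=12
Op 11: append 1 -> log_len=13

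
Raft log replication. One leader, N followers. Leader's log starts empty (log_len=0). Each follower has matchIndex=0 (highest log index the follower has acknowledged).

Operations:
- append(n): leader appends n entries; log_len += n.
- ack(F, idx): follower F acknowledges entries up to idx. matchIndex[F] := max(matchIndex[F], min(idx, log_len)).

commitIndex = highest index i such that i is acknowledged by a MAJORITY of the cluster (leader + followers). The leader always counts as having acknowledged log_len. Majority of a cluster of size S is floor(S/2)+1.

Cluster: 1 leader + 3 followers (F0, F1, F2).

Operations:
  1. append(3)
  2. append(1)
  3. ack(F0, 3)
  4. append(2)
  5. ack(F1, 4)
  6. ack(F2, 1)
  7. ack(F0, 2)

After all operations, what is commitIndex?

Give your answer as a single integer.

Op 1: append 3 -> log_len=3
Op 2: append 1 -> log_len=4
Op 3: F0 acks idx 3 -> match: F0=3 F1=0 F2=0; commitIndex=0
Op 4: append 2 -> log_len=6
Op 5: F1 acks idx 4 -> match: F0=3 F1=4 F2=0; commitIndex=3
Op 6: F2 acks idx 1 -> match: F0=3 F1=4 F2=1; commitIndex=3
Op 7: F0 acks idx 2 -> match: F0=3 F1=4 F2=1; commitIndex=3

Answer: 3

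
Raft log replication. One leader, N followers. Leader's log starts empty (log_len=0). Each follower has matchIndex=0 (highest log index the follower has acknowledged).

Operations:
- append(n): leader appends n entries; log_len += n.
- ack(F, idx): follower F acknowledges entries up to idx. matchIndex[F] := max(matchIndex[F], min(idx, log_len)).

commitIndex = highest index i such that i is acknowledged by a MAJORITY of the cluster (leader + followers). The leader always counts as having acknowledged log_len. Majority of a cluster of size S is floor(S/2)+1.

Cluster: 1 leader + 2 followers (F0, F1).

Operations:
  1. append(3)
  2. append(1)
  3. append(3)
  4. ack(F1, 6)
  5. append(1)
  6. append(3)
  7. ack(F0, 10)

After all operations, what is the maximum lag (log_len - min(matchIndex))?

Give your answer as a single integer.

Op 1: append 3 -> log_len=3
Op 2: append 1 -> log_len=4
Op 3: append 3 -> log_len=7
Op 4: F1 acks idx 6 -> match: F0=0 F1=6; commitIndex=6
Op 5: append 1 -> log_len=8
Op 6: append 3 -> log_len=11
Op 7: F0 acks idx 10 -> match: F0=10 F1=6; commitIndex=10

Answer: 5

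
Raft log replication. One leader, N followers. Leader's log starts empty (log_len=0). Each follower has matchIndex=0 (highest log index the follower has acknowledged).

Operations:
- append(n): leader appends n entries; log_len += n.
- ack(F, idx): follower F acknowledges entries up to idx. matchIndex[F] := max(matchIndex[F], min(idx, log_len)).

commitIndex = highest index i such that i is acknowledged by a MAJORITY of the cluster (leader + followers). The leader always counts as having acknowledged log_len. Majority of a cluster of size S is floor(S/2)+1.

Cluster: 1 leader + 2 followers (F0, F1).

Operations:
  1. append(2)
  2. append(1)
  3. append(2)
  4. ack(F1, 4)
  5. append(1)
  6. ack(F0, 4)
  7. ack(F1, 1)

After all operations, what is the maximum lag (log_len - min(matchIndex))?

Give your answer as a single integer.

Answer: 2

Derivation:
Op 1: append 2 -> log_len=2
Op 2: append 1 -> log_len=3
Op 3: append 2 -> log_len=5
Op 4: F1 acks idx 4 -> match: F0=0 F1=4; commitIndex=4
Op 5: append 1 -> log_len=6
Op 6: F0 acks idx 4 -> match: F0=4 F1=4; commitIndex=4
Op 7: F1 acks idx 1 -> match: F0=4 F1=4; commitIndex=4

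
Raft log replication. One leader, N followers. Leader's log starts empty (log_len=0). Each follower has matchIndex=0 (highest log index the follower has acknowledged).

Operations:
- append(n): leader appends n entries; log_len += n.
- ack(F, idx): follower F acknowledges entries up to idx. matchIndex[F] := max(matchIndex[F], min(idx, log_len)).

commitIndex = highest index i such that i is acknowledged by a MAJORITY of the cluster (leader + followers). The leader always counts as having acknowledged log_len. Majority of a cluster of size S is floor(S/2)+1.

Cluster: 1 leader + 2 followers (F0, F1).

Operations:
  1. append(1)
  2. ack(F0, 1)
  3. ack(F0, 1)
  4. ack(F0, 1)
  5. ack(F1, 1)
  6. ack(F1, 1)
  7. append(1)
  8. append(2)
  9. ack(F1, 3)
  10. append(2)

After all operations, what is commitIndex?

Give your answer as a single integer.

Answer: 3

Derivation:
Op 1: append 1 -> log_len=1
Op 2: F0 acks idx 1 -> match: F0=1 F1=0; commitIndex=1
Op 3: F0 acks idx 1 -> match: F0=1 F1=0; commitIndex=1
Op 4: F0 acks idx 1 -> match: F0=1 F1=0; commitIndex=1
Op 5: F1 acks idx 1 -> match: F0=1 F1=1; commitIndex=1
Op 6: F1 acks idx 1 -> match: F0=1 F1=1; commitIndex=1
Op 7: append 1 -> log_len=2
Op 8: append 2 -> log_len=4
Op 9: F1 acks idx 3 -> match: F0=1 F1=3; commitIndex=3
Op 10: append 2 -> log_len=6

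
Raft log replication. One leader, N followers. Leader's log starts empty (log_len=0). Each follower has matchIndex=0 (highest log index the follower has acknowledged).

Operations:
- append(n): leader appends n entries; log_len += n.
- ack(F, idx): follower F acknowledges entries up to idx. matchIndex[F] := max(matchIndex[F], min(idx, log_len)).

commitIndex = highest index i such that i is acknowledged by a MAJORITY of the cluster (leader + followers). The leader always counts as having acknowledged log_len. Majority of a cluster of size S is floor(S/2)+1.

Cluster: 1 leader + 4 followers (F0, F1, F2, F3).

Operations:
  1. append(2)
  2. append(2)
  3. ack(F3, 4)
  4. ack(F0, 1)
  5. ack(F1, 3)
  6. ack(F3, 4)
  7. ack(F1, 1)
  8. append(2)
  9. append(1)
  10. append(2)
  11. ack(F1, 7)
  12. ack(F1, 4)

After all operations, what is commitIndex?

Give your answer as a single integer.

Op 1: append 2 -> log_len=2
Op 2: append 2 -> log_len=4
Op 3: F3 acks idx 4 -> match: F0=0 F1=0 F2=0 F3=4; commitIndex=0
Op 4: F0 acks idx 1 -> match: F0=1 F1=0 F2=0 F3=4; commitIndex=1
Op 5: F1 acks idx 3 -> match: F0=1 F1=3 F2=0 F3=4; commitIndex=3
Op 6: F3 acks idx 4 -> match: F0=1 F1=3 F2=0 F3=4; commitIndex=3
Op 7: F1 acks idx 1 -> match: F0=1 F1=3 F2=0 F3=4; commitIndex=3
Op 8: append 2 -> log_len=6
Op 9: append 1 -> log_len=7
Op 10: append 2 -> log_len=9
Op 11: F1 acks idx 7 -> match: F0=1 F1=7 F2=0 F3=4; commitIndex=4
Op 12: F1 acks idx 4 -> match: F0=1 F1=7 F2=0 F3=4; commitIndex=4

Answer: 4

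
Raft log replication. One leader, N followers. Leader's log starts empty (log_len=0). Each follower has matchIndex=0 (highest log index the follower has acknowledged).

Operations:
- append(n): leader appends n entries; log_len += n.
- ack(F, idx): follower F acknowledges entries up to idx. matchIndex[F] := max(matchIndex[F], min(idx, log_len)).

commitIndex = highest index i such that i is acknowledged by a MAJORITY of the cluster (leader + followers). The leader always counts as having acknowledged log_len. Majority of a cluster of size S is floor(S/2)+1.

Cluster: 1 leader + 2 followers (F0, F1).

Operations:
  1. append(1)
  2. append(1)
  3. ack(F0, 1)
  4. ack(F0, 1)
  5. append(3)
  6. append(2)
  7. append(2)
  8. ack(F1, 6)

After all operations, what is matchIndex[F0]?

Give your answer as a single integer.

Answer: 1

Derivation:
Op 1: append 1 -> log_len=1
Op 2: append 1 -> log_len=2
Op 3: F0 acks idx 1 -> match: F0=1 F1=0; commitIndex=1
Op 4: F0 acks idx 1 -> match: F0=1 F1=0; commitIndex=1
Op 5: append 3 -> log_len=5
Op 6: append 2 -> log_len=7
Op 7: append 2 -> log_len=9
Op 8: F1 acks idx 6 -> match: F0=1 F1=6; commitIndex=6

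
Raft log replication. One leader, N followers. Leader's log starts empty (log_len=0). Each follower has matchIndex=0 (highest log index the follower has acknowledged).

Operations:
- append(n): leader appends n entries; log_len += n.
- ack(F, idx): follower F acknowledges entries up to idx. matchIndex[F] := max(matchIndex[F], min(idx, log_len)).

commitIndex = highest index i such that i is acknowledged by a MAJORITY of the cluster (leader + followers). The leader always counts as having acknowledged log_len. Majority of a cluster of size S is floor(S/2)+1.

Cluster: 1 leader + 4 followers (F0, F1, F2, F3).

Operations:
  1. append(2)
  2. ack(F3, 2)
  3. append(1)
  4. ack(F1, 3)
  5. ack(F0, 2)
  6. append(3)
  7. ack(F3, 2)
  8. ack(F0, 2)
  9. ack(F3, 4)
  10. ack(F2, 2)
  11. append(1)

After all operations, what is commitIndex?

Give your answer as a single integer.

Op 1: append 2 -> log_len=2
Op 2: F3 acks idx 2 -> match: F0=0 F1=0 F2=0 F3=2; commitIndex=0
Op 3: append 1 -> log_len=3
Op 4: F1 acks idx 3 -> match: F0=0 F1=3 F2=0 F3=2; commitIndex=2
Op 5: F0 acks idx 2 -> match: F0=2 F1=3 F2=0 F3=2; commitIndex=2
Op 6: append 3 -> log_len=6
Op 7: F3 acks idx 2 -> match: F0=2 F1=3 F2=0 F3=2; commitIndex=2
Op 8: F0 acks idx 2 -> match: F0=2 F1=3 F2=0 F3=2; commitIndex=2
Op 9: F3 acks idx 4 -> match: F0=2 F1=3 F2=0 F3=4; commitIndex=3
Op 10: F2 acks idx 2 -> match: F0=2 F1=3 F2=2 F3=4; commitIndex=3
Op 11: append 1 -> log_len=7

Answer: 3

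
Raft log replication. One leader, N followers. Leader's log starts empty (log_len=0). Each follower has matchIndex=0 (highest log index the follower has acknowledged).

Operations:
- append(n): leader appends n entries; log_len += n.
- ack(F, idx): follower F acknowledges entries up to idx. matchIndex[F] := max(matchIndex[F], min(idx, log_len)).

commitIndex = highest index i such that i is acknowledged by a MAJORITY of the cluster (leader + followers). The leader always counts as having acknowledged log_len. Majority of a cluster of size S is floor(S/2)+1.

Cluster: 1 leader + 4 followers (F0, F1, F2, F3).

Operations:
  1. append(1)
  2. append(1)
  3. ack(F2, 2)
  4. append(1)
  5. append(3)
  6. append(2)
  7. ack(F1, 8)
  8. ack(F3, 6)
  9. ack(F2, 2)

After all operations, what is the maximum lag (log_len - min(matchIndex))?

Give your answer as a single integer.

Answer: 8

Derivation:
Op 1: append 1 -> log_len=1
Op 2: append 1 -> log_len=2
Op 3: F2 acks idx 2 -> match: F0=0 F1=0 F2=2 F3=0; commitIndex=0
Op 4: append 1 -> log_len=3
Op 5: append 3 -> log_len=6
Op 6: append 2 -> log_len=8
Op 7: F1 acks idx 8 -> match: F0=0 F1=8 F2=2 F3=0; commitIndex=2
Op 8: F3 acks idx 6 -> match: F0=0 F1=8 F2=2 F3=6; commitIndex=6
Op 9: F2 acks idx 2 -> match: F0=0 F1=8 F2=2 F3=6; commitIndex=6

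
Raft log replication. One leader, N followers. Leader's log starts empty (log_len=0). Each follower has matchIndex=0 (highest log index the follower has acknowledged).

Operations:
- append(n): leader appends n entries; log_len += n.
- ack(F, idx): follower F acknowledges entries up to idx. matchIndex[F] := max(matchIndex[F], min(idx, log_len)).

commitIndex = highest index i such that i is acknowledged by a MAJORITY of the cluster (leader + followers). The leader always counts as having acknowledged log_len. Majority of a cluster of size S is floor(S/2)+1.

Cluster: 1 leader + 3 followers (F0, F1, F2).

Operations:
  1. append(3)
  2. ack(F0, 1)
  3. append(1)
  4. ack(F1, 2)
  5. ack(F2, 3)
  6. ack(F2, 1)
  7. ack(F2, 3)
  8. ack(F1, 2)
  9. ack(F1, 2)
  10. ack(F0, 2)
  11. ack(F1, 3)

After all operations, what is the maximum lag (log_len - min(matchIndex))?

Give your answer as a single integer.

Answer: 2

Derivation:
Op 1: append 3 -> log_len=3
Op 2: F0 acks idx 1 -> match: F0=1 F1=0 F2=0; commitIndex=0
Op 3: append 1 -> log_len=4
Op 4: F1 acks idx 2 -> match: F0=1 F1=2 F2=0; commitIndex=1
Op 5: F2 acks idx 3 -> match: F0=1 F1=2 F2=3; commitIndex=2
Op 6: F2 acks idx 1 -> match: F0=1 F1=2 F2=3; commitIndex=2
Op 7: F2 acks idx 3 -> match: F0=1 F1=2 F2=3; commitIndex=2
Op 8: F1 acks idx 2 -> match: F0=1 F1=2 F2=3; commitIndex=2
Op 9: F1 acks idx 2 -> match: F0=1 F1=2 F2=3; commitIndex=2
Op 10: F0 acks idx 2 -> match: F0=2 F1=2 F2=3; commitIndex=2
Op 11: F1 acks idx 3 -> match: F0=2 F1=3 F2=3; commitIndex=3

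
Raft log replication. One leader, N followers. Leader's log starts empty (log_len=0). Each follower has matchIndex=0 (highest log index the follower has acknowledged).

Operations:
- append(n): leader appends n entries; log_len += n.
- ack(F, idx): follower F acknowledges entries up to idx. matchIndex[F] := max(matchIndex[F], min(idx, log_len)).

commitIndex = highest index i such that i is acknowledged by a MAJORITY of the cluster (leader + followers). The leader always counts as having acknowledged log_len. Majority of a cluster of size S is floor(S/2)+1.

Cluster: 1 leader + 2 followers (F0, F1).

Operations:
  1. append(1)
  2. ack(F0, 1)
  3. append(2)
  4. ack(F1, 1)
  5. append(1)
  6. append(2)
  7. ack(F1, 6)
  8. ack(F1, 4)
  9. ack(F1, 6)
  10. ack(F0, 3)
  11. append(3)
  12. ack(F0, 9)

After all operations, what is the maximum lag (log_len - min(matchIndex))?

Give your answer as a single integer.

Op 1: append 1 -> log_len=1
Op 2: F0 acks idx 1 -> match: F0=1 F1=0; commitIndex=1
Op 3: append 2 -> log_len=3
Op 4: F1 acks idx 1 -> match: F0=1 F1=1; commitIndex=1
Op 5: append 1 -> log_len=4
Op 6: append 2 -> log_len=6
Op 7: F1 acks idx 6 -> match: F0=1 F1=6; commitIndex=6
Op 8: F1 acks idx 4 -> match: F0=1 F1=6; commitIndex=6
Op 9: F1 acks idx 6 -> match: F0=1 F1=6; commitIndex=6
Op 10: F0 acks idx 3 -> match: F0=3 F1=6; commitIndex=6
Op 11: append 3 -> log_len=9
Op 12: F0 acks idx 9 -> match: F0=9 F1=6; commitIndex=9

Answer: 3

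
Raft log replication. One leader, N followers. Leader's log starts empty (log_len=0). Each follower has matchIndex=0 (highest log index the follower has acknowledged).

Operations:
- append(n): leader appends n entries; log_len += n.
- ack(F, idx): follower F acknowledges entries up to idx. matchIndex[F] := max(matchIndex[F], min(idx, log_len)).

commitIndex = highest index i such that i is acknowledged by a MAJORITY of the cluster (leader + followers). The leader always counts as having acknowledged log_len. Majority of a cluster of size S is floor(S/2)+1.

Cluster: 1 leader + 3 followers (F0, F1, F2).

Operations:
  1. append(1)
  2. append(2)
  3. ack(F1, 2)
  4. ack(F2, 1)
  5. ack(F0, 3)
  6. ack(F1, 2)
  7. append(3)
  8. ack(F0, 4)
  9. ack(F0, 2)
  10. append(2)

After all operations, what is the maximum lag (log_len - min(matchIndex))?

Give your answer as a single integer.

Answer: 7

Derivation:
Op 1: append 1 -> log_len=1
Op 2: append 2 -> log_len=3
Op 3: F1 acks idx 2 -> match: F0=0 F1=2 F2=0; commitIndex=0
Op 4: F2 acks idx 1 -> match: F0=0 F1=2 F2=1; commitIndex=1
Op 5: F0 acks idx 3 -> match: F0=3 F1=2 F2=1; commitIndex=2
Op 6: F1 acks idx 2 -> match: F0=3 F1=2 F2=1; commitIndex=2
Op 7: append 3 -> log_len=6
Op 8: F0 acks idx 4 -> match: F0=4 F1=2 F2=1; commitIndex=2
Op 9: F0 acks idx 2 -> match: F0=4 F1=2 F2=1; commitIndex=2
Op 10: append 2 -> log_len=8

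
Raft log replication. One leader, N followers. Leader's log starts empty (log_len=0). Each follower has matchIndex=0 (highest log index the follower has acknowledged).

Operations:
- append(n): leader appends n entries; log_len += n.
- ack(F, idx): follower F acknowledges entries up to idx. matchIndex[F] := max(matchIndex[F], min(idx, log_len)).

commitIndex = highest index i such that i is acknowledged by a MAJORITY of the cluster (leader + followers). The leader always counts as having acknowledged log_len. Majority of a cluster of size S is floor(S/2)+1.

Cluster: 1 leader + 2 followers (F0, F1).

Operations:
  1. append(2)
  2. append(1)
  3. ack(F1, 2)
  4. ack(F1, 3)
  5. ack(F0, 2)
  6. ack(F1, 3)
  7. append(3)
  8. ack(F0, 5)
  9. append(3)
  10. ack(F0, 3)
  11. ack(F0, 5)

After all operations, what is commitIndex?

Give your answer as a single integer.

Op 1: append 2 -> log_len=2
Op 2: append 1 -> log_len=3
Op 3: F1 acks idx 2 -> match: F0=0 F1=2; commitIndex=2
Op 4: F1 acks idx 3 -> match: F0=0 F1=3; commitIndex=3
Op 5: F0 acks idx 2 -> match: F0=2 F1=3; commitIndex=3
Op 6: F1 acks idx 3 -> match: F0=2 F1=3; commitIndex=3
Op 7: append 3 -> log_len=6
Op 8: F0 acks idx 5 -> match: F0=5 F1=3; commitIndex=5
Op 9: append 3 -> log_len=9
Op 10: F0 acks idx 3 -> match: F0=5 F1=3; commitIndex=5
Op 11: F0 acks idx 5 -> match: F0=5 F1=3; commitIndex=5

Answer: 5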